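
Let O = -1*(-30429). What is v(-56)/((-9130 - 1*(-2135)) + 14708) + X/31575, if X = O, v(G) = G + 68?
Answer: 26119753/27059775 ≈ 0.96526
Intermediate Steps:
v(G) = 68 + G
O = 30429
X = 30429
v(-56)/((-9130 - 1*(-2135)) + 14708) + X/31575 = (68 - 56)/((-9130 - 1*(-2135)) + 14708) + 30429/31575 = 12/((-9130 + 2135) + 14708) + 30429*(1/31575) = 12/(-6995 + 14708) + 10143/10525 = 12/7713 + 10143/10525 = 12*(1/7713) + 10143/10525 = 4/2571 + 10143/10525 = 26119753/27059775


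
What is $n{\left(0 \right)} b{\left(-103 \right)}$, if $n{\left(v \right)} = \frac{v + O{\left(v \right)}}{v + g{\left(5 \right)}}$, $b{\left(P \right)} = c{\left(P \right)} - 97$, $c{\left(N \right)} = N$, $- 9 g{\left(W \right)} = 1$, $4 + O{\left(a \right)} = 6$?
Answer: $3600$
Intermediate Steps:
$O{\left(a \right)} = 2$ ($O{\left(a \right)} = -4 + 6 = 2$)
$g{\left(W \right)} = - \frac{1}{9}$ ($g{\left(W \right)} = \left(- \frac{1}{9}\right) 1 = - \frac{1}{9}$)
$b{\left(P \right)} = -97 + P$ ($b{\left(P \right)} = P - 97 = -97 + P$)
$n{\left(v \right)} = \frac{2 + v}{- \frac{1}{9} + v}$ ($n{\left(v \right)} = \frac{v + 2}{v - \frac{1}{9}} = \frac{2 + v}{- \frac{1}{9} + v}$)
$n{\left(0 \right)} b{\left(-103 \right)} = \frac{9 \left(2 + 0\right)}{-1 + 9 \cdot 0} \left(-97 - 103\right) = 9 \frac{1}{-1 + 0} \cdot 2 \left(-200\right) = 9 \frac{1}{-1} \cdot 2 \left(-200\right) = 9 \left(-1\right) 2 \left(-200\right) = \left(-18\right) \left(-200\right) = 3600$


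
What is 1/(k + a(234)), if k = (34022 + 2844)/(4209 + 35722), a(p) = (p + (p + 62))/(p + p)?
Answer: 9343854/19208359 ≈ 0.48645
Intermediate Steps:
a(p) = (62 + 2*p)/(2*p) (a(p) = (p + (62 + p))/((2*p)) = (62 + 2*p)*(1/(2*p)) = (62 + 2*p)/(2*p))
k = 36866/39931 ≈ 0.92324
1/(k + a(234)) = 1/(36866/39931 + (31 + 234)/234) = 1/(36866/39931 + (1/234)*265) = 1/(36866/39931 + 265/234) = 1/(19208359/9343854) = 9343854/19208359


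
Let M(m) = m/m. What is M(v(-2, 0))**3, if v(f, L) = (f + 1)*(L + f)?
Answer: 1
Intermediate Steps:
v(f, L) = (1 + f)*(L + f)
M(m) = 1
M(v(-2, 0))**3 = 1**3 = 1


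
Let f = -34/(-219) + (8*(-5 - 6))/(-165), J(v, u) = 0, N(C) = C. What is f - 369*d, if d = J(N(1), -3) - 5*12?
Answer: 24244054/1095 ≈ 22141.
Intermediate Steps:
d = -60 (d = 0 - 5*12 = 0 - 60 = -60)
f = 754/1095 (f = -34*(-1/219) + (8*(-11))*(-1/165) = 34/219 - 88*(-1/165) = 34/219 + 8/15 = 754/1095 ≈ 0.68858)
f - 369*d = 754/1095 - 369*(-60) = 754/1095 + 22140 = 24244054/1095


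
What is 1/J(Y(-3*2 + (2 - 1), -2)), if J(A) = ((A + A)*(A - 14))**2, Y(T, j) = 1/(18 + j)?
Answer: 16384/49729 ≈ 0.32947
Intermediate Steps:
J(A) = 4*A**2*(-14 + A)**2 (J(A) = ((2*A)*(-14 + A))**2 = (2*A*(-14 + A))**2 = 4*A**2*(-14 + A)**2)
1/J(Y(-3*2 + (2 - 1), -2)) = 1/(4*(1/(18 - 2))**2*(-14 + 1/(18 - 2))**2) = 1/(4*(1/16)**2*(-14 + 1/16)**2) = 1/(4*(1/256)*(-223/16)**2) = 1/(4*(1/256)*(49729/256)) = 1/(49729/16384) = 16384/49729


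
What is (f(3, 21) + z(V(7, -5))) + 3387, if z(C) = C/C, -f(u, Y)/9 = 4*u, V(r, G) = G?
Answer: 3280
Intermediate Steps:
f(u, Y) = -36*u
z(C) = 1
(f(3, 21) + z(V(7, -5))) + 3387 = (-36*3 + 1) + 3387 = (-108 + 1) + 3387 = -107 + 3387 = 3280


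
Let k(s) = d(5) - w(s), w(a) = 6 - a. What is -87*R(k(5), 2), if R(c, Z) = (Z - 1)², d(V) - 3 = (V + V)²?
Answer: -87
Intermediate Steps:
d(V) = 3 + 4*V² (d(V) = 3 + (V + V)² = 3 + (2*V)² = 3 + 4*V²)
k(s) = 97 + s (k(s) = (3 + 4*5²) - (6 - s) = (3 + 4*25) + (-6 + s) = (3 + 100) + (-6 + s) = 103 + (-6 + s) = 97 + s)
R(c, Z) = (-1 + Z)²
-87*R(k(5), 2) = -87*(-1 + 2)² = -87*1² = -87*1 = -87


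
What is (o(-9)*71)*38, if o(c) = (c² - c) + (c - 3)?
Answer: 210444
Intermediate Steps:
o(c) = -3 + c² (o(c) = (c² - c) + (-3 + c) = -3 + c²)
(o(-9)*71)*38 = ((-3 + (-9)²)*71)*38 = ((-3 + 81)*71)*38 = (78*71)*38 = 5538*38 = 210444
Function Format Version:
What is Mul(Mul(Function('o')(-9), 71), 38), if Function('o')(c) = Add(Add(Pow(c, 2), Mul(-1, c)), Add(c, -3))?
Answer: 210444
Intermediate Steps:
Function('o')(c) = Add(-3, Pow(c, 2)) (Function('o')(c) = Add(Add(Pow(c, 2), Mul(-1, c)), Add(-3, c)) = Add(-3, Pow(c, 2)))
Mul(Mul(Function('o')(-9), 71), 38) = Mul(Mul(Add(-3, Pow(-9, 2)), 71), 38) = Mul(Mul(Add(-3, 81), 71), 38) = Mul(Mul(78, 71), 38) = Mul(5538, 38) = 210444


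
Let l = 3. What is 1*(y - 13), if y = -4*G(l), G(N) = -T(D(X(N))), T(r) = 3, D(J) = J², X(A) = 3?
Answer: -1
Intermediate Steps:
G(N) = -3 (G(N) = -1*3 = -3)
y = 12 (y = -4*(-3) = 12)
1*(y - 13) = 1*(12 - 13) = 1*(-1) = -1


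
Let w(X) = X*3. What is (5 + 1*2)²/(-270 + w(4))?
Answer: -49/258 ≈ -0.18992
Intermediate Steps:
w(X) = 3*X
(5 + 1*2)²/(-270 + w(4)) = (5 + 1*2)²/(-270 + 3*4) = (5 + 2)²/(-270 + 12) = 7²/(-258) = 49*(-1/258) = -49/258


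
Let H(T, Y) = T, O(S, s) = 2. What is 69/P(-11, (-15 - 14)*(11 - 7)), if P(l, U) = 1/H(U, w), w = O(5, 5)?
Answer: -8004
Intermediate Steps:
w = 2
P(l, U) = 1/U
69/P(-11, (-15 - 14)*(11 - 7)) = 69/(1/((-15 - 14)*(11 - 7))) = 69/(1/(-29*4)) = 69/(1/(-116)) = 69/(-1/116) = 69*(-116) = -8004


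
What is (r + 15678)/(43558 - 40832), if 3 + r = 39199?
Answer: 27437/1363 ≈ 20.130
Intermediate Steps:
r = 39196 (r = -3 + 39199 = 39196)
(r + 15678)/(43558 - 40832) = (39196 + 15678)/(43558 - 40832) = 54874/2726 = 54874*(1/2726) = 27437/1363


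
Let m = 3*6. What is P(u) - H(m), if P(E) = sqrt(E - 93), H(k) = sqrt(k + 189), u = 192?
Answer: -3*sqrt(23) + 3*sqrt(11) ≈ -4.4376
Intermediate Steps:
m = 18
H(k) = sqrt(189 + k)
P(E) = sqrt(-93 + E)
P(u) - H(m) = sqrt(-93 + 192) - sqrt(189 + 18) = sqrt(99) - sqrt(207) = 3*sqrt(11) - 3*sqrt(23) = -3*sqrt(23) + 3*sqrt(11)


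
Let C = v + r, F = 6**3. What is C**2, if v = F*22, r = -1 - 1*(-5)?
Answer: 22619536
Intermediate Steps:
F = 216
r = 4 (r = -1 + 5 = 4)
v = 4752 (v = 216*22 = 4752)
C = 4756 (C = 4752 + 4 = 4756)
C**2 = 4756**2 = 22619536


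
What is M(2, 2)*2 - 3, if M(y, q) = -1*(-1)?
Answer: -1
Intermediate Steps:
M(y, q) = 1
M(2, 2)*2 - 3 = 1*2 - 3 = 2 - 3 = -1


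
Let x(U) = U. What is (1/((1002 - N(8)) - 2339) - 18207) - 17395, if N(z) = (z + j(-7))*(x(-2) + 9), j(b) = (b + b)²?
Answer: -98439531/2765 ≈ -35602.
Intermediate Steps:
j(b) = 4*b² (j(b) = (2*b)² = 4*b²)
N(z) = 1372 + 7*z (N(z) = (z + 4*(-7)²)*(-2 + 9) = (z + 4*49)*7 = (z + 196)*7 = (196 + z)*7 = 1372 + 7*z)
(1/((1002 - N(8)) - 2339) - 18207) - 17395 = (1/((1002 - (1372 + 7*8)) - 2339) - 18207) - 17395 = (1/((1002 - (1372 + 56)) - 2339) - 18207) - 17395 = (1/((1002 - 1*1428) - 2339) - 18207) - 17395 = (1/((1002 - 1428) - 2339) - 18207) - 17395 = (1/(-426 - 2339) - 18207) - 17395 = (1/(-2765) - 18207) - 17395 = (-1/2765 - 18207) - 17395 = -50342356/2765 - 17395 = -98439531/2765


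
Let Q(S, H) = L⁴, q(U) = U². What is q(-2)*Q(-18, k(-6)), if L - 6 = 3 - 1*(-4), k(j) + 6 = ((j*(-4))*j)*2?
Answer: 114244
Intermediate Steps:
k(j) = -6 - 8*j² (k(j) = -6 + ((j*(-4))*j)*2 = -6 + ((-4*j)*j)*2 = -6 - 4*j²*2 = -6 - 8*j²)
L = 13 (L = 6 + (3 - 1*(-4)) = 6 + (3 + 4) = 6 + 7 = 13)
Q(S, H) = 28561 (Q(S, H) = 13⁴ = 28561)
q(-2)*Q(-18, k(-6)) = (-2)²*28561 = 4*28561 = 114244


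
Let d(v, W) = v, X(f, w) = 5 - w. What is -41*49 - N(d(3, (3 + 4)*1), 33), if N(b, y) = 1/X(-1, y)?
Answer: -56251/28 ≈ -2009.0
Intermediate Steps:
N(b, y) = 1/(5 - y)
-41*49 - N(d(3, (3 + 4)*1), 33) = -41*49 - (-1)/(-5 + 33) = -2009 - (-1)/28 = -2009 - 1*(-1/28) = -2009 + 1/28 = -56251/28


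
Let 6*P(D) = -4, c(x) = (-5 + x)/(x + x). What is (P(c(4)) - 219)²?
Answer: 434281/9 ≈ 48253.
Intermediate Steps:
c(x) = (-5 + x)/(2*x) (c(x) = (-5 + x)/((2*x)) = (-5 + x)*(1/(2*x)) = (-5 + x)/(2*x))
P(D) = -⅔ (P(D) = (⅙)*(-4) = -⅔)
(P(c(4)) - 219)² = (-⅔ - 219)² = (-659/3)² = 434281/9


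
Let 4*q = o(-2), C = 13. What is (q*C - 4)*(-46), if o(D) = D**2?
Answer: -414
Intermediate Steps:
q = 1 (q = (1/4)*(-2)**2 = (1/4)*4 = 1)
(q*C - 4)*(-46) = (1*13 - 4)*(-46) = (13 - 4)*(-46) = 9*(-46) = -414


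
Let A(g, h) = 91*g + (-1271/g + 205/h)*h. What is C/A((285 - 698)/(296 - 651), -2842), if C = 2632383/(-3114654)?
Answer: -18378420645/67524336341270296 ≈ -2.7217e-7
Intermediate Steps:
C = -877461/1038218 (C = 2632383*(-1/3114654) = -877461/1038218 ≈ -0.84516)
A(g, h) = 91*g + h*(-1271/g + 205/h)
C/A((285 - 698)/(296 - 651), -2842) = -877461/(1038218*(205 + 91*((285 - 698)/(296 - 651)) - 1271*(-2842)/(285 - 698)/(296 - 651))) = -877461/(1038218*(205 + 91*(-413/(-355)) - 1271*(-2842)/(-413/(-355)))) = -877461/(1038218*(205 + 91*(-413*(-1/355)) - 1271*(-2842)/(-413*(-1/355)))) = -877461/(1038218*(205 + 91*(413/355) - 1271*(-2842)/413/355)) = -877461/(1038218*(205 + 37583/355 - 1271*(-2842)*355/413)) = -877461/(1038218*(205 + 37583/355 + 183189230/59)) = -877461/(1038218*65038687772/20945) = -877461/1038218*20945/65038687772 = -18378420645/67524336341270296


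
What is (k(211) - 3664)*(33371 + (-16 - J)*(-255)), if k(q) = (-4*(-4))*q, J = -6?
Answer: -10345248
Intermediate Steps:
k(q) = 16*q
(k(211) - 3664)*(33371 + (-16 - J)*(-255)) = (16*211 - 3664)*(33371 + (-16 - 1*(-6))*(-255)) = (3376 - 3664)*(33371 + (-16 + 6)*(-255)) = -288*(33371 - 10*(-255)) = -288*(33371 + 2550) = -288*35921 = -10345248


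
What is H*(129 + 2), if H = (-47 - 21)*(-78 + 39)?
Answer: 347412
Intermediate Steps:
H = 2652 (H = -68*(-39) = 2652)
H*(129 + 2) = 2652*(129 + 2) = 2652*131 = 347412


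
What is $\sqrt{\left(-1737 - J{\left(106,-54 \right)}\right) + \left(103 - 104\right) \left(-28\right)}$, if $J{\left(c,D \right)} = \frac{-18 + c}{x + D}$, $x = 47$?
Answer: $\frac{25 i \sqrt{133}}{7} \approx 41.188 i$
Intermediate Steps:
$J{\left(c,D \right)} = \frac{-18 + c}{47 + D}$
$\sqrt{\left(-1737 - J{\left(106,-54 \right)}\right) + \left(103 - 104\right) \left(-28\right)} = \sqrt{\left(-1737 - \frac{-18 + 106}{47 - 54}\right) + \left(103 - 104\right) \left(-28\right)} = \sqrt{\left(-1737 - \frac{1}{-7} \cdot 88\right) - -28} = \sqrt{\left(-1737 - \left(- \frac{1}{7}\right) 88\right) + 28} = \sqrt{\left(-1737 - - \frac{88}{7}\right) + 28} = \sqrt{\left(-1737 + \frac{88}{7}\right) + 28} = \sqrt{- \frac{12071}{7} + 28} = \sqrt{- \frac{11875}{7}} = \frac{25 i \sqrt{133}}{7}$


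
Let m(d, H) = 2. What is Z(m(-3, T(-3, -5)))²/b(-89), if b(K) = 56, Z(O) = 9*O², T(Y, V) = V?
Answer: 162/7 ≈ 23.143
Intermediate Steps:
Z(m(-3, T(-3, -5)))²/b(-89) = (9*2²)²/56 = (9*4)²*(1/56) = 36²*(1/56) = 1296*(1/56) = 162/7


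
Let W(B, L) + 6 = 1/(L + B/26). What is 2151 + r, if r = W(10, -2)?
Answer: 45032/21 ≈ 2144.4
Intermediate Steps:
W(B, L) = -6 + 1/(L + B/26)
r = -139/21 (r = 2*(13 - 78*(-2) - 3*10)/(10 + 26*(-2)) = 2*(13 + 156 - 30)/(10 - 52) = 2*139/(-42) = 2*(-1/42)*139 = -139/21 ≈ -6.6190)
2151 + r = 2151 - 139/21 = 45032/21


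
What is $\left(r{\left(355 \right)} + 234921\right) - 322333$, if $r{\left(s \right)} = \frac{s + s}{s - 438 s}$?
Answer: $- \frac{38199046}{437} \approx -87412.0$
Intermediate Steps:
$r{\left(s \right)} = - \frac{2}{437}$ ($r{\left(s \right)} = \frac{2 s}{\left(-437\right) s} = 2 s \left(- \frac{1}{437 s}\right) = - \frac{2}{437}$)
$\left(r{\left(355 \right)} + 234921\right) - 322333 = \left(- \frac{2}{437} + 234921\right) - 322333 = \frac{102660475}{437} - 322333 = - \frac{38199046}{437}$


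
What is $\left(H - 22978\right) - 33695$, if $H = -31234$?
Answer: $-87907$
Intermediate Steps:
$\left(H - 22978\right) - 33695 = \left(-31234 - 22978\right) - 33695 = -54212 - 33695 = -87907$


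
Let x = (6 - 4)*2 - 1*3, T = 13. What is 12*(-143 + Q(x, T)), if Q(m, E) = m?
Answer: -1704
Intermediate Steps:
x = 1 (x = 2*2 - 3 = 4 - 3 = 1)
12*(-143 + Q(x, T)) = 12*(-143 + 1) = 12*(-142) = -1704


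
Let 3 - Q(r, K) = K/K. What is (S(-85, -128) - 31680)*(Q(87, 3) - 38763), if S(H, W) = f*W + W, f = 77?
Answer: 1614938304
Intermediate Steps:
S(H, W) = 78*W (S(H, W) = 77*W + W = 78*W)
Q(r, K) = 2 (Q(r, K) = 3 - K/K = 3 - 1*1 = 3 - 1 = 2)
(S(-85, -128) - 31680)*(Q(87, 3) - 38763) = (78*(-128) - 31680)*(2 - 38763) = (-9984 - 31680)*(-38761) = -41664*(-38761) = 1614938304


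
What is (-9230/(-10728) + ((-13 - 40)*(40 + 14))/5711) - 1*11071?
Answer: -339135839587/30633804 ≈ -11071.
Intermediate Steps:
(-9230/(-10728) + ((-13 - 40)*(40 + 14))/5711) - 1*11071 = (-9230*(-1/10728) - 53*54*(1/5711)) - 11071 = (4615/5364 - 2862*1/5711) - 11071 = (4615/5364 - 2862/5711) - 11071 = 11004497/30633804 - 11071 = -339135839587/30633804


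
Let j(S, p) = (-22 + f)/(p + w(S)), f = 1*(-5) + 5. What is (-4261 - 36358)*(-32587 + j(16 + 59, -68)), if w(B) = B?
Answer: 9266453089/7 ≈ 1.3238e+9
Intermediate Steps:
f = 0 (f = -5 + 5 = 0)
j(S, p) = -22/(S + p) (j(S, p) = (-22 + 0)/(p + S) = -22/(S + p))
(-4261 - 36358)*(-32587 + j(16 + 59, -68)) = (-4261 - 36358)*(-32587 - 22/((16 + 59) - 68)) = -40619*(-32587 - 22/(75 - 68)) = -40619*(-32587 - 22/7) = -40619*(-228131/7) = 9266453089/7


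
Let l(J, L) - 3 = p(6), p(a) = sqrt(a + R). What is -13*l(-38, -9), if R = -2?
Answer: -65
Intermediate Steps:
p(a) = sqrt(-2 + a) (p(a) = sqrt(a - 2) = sqrt(-2 + a))
l(J, L) = 5 (l(J, L) = 3 + sqrt(-2 + 6) = 3 + sqrt(4) = 3 + 2 = 5)
-13*l(-38, -9) = -13*5 = -65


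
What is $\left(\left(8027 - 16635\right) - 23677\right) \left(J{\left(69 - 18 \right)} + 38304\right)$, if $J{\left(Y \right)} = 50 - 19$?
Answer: $-1237645475$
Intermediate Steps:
$J{\left(Y \right)} = 31$
$\left(\left(8027 - 16635\right) - 23677\right) \left(J{\left(69 - 18 \right)} + 38304\right) = \left(\left(8027 - 16635\right) - 23677\right) \left(31 + 38304\right) = \left(\left(8027 - 16635\right) - 23677\right) 38335 = \left(-8608 - 23677\right) 38335 = \left(-32285\right) 38335 = -1237645475$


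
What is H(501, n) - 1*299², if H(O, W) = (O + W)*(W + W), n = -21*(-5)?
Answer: 37859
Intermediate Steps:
n = 105
H(O, W) = 2*W*(O + W) (H(O, W) = (O + W)*(2*W) = 2*W*(O + W))
H(501, n) - 1*299² = 2*105*(501 + 105) - 1*299² = 2*105*606 - 1*89401 = 127260 - 89401 = 37859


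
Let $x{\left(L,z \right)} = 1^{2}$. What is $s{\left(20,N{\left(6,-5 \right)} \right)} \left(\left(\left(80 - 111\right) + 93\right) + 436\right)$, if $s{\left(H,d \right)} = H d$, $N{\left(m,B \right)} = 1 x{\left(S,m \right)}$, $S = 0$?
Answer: $9960$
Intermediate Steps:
$x{\left(L,z \right)} = 1$
$N{\left(m,B \right)} = 1$ ($N{\left(m,B \right)} = 1 \cdot 1 = 1$)
$s{\left(20,N{\left(6,-5 \right)} \right)} \left(\left(\left(80 - 111\right) + 93\right) + 436\right) = 20 \cdot 1 \left(\left(\left(80 - 111\right) + 93\right) + 436\right) = 20 \left(\left(-31 + 93\right) + 436\right) = 20 \left(62 + 436\right) = 20 \cdot 498 = 9960$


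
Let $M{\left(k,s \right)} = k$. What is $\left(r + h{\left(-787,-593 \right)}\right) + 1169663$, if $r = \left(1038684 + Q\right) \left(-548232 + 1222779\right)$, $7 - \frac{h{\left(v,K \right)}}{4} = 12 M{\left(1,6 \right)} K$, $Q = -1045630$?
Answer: $-4684205307$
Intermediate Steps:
$h{\left(v,K \right)} = 28 - 48 K$ ($h{\left(v,K \right)} = 28 - 4 \cdot 12 \cdot 1 K = 28 - 4 \cdot 12 K = 28 - 48 K$)
$r = -4685403462$ ($r = \left(1038684 - 1045630\right) \left(-548232 + 1222779\right) = \left(-6946\right) 674547 = -4685403462$)
$\left(r + h{\left(-787,-593 \right)}\right) + 1169663 = \left(-4685403462 + \left(28 - -28464\right)\right) + 1169663 = \left(-4685403462 + \left(28 + 28464\right)\right) + 1169663 = \left(-4685403462 + 28492\right) + 1169663 = -4685374970 + 1169663 = -4684205307$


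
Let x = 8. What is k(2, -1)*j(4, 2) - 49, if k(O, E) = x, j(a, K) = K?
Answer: -33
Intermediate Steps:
k(O, E) = 8
k(2, -1)*j(4, 2) - 49 = 8*2 - 49 = 16 - 49 = -33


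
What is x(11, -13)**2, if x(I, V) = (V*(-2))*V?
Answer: 114244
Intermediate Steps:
x(I, V) = -2*V**2 (x(I, V) = (-2*V)*V = -2*V**2)
x(11, -13)**2 = (-2*(-13)**2)**2 = (-2*169)**2 = (-338)**2 = 114244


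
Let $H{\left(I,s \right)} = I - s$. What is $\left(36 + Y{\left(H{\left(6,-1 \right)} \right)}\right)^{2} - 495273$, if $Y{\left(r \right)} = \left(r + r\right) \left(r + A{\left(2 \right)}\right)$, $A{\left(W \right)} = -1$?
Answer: $-480873$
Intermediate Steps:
$Y{\left(r \right)} = 2 r \left(-1 + r\right)$ ($Y{\left(r \right)} = \left(r + r\right) \left(r - 1\right) = 2 r \left(-1 + r\right)$)
$\left(36 + Y{\left(H{\left(6,-1 \right)} \right)}\right)^{2} - 495273 = \left(36 + 2 \left(6 - -1\right) \left(-1 + \left(6 - -1\right)\right)\right)^{2} - 495273 = \left(36 + 2 \left(6 + 1\right) \left(-1 + \left(6 + 1\right)\right)\right)^{2} - 495273 = \left(36 + 2 \cdot 7 \left(-1 + 7\right)\right)^{2} - 495273 = \left(36 + 2 \cdot 7 \cdot 6\right)^{2} - 495273 = \left(36 + 84\right)^{2} - 495273 = 120^{2} - 495273 = 14400 - 495273 = -480873$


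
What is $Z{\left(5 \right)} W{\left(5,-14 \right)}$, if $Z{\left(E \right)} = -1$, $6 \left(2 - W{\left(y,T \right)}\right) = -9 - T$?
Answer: $- \frac{7}{6} \approx -1.1667$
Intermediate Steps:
$W{\left(y,T \right)} = \frac{7}{2} + \frac{T}{6}$ ($W{\left(y,T \right)} = 2 - \frac{-9 - T}{6} = 2 + \left(\frac{3}{2} + \frac{T}{6}\right) = \frac{7}{2} + \frac{T}{6}$)
$Z{\left(5 \right)} W{\left(5,-14 \right)} = - (\frac{7}{2} + \frac{1}{6} \left(-14\right)) = - (\frac{7}{2} - \frac{7}{3}) = \left(-1\right) \frac{7}{6} = - \frac{7}{6}$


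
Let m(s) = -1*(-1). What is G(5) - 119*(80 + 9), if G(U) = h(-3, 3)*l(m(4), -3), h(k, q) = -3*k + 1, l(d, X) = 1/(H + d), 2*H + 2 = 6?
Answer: -31763/3 ≈ -10588.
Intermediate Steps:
H = 2 (H = -1 + (1/2)*6 = -1 + 3 = 2)
m(s) = 1
l(d, X) = 1/(2 + d)
h(k, q) = 1 - 3*k
G(U) = 10/3 (G(U) = (1 - 3*(-3))/(2 + 1) = (1 + 9)/3 = 10*(1/3) = 10/3)
G(5) - 119*(80 + 9) = 10/3 - 119*(80 + 9) = 10/3 - 119*89 = 10/3 - 10591 = -31763/3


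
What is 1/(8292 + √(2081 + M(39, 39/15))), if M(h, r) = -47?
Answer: 1382/11459205 - √226/22918410 ≈ 0.00011995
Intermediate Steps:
1/(8292 + √(2081 + M(39, 39/15))) = 1/(8292 + √(2081 - 47)) = 1/(8292 + √2034) = 1/(8292 + 3*√226)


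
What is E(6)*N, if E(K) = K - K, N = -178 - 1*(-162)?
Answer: 0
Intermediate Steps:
N = -16 (N = -178 + 162 = -16)
E(K) = 0
E(6)*N = 0*(-16) = 0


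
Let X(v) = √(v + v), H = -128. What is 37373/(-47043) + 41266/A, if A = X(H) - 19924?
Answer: -6689225408081/2334309130422 - 41266*I/24810377 ≈ -2.8656 - 0.0016633*I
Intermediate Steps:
X(v) = √2*√v (X(v) = √(2*v) = √2*√v)
A = -19924 + 16*I (A = √2*√(-128) - 19924 = √2*(8*I*√2) - 19924 = 16*I - 19924 = -19924 + 16*I ≈ -19924.0 + 16.0*I)
37373/(-47043) + 41266/A = 37373/(-47043) + 41266/(-19924 + 16*I) = 37373*(-1/47043) + 41266*((-19924 - 16*I)/396966032) = -37373/47043 + 20633*(-19924 - 16*I)/198483016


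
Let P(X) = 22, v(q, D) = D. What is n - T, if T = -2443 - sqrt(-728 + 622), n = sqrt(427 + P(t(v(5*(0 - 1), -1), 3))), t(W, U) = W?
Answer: 2443 + sqrt(449) + I*sqrt(106) ≈ 2464.2 + 10.296*I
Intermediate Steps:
n = sqrt(449) (n = sqrt(427 + 22) = sqrt(449) ≈ 21.190)
T = -2443 - I*sqrt(106) (T = -2443 - sqrt(-106) = -2443 - I*sqrt(106) ≈ -2443.0 - 10.296*I)
n - T = sqrt(449) - (-2443 - I*sqrt(106)) = sqrt(449) + (2443 + I*sqrt(106)) = 2443 + sqrt(449) + I*sqrt(106)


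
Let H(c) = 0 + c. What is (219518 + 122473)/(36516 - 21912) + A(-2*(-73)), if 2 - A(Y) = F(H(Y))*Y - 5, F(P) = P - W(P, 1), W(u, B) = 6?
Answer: -99353847/4868 ≈ -20410.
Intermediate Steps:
H(c) = c
F(P) = -6 + P (F(P) = P - 1*6 = P - 6 = -6 + P)
A(Y) = 7 - Y*(-6 + Y) (A(Y) = 2 - ((-6 + Y)*Y - 5) = 2 - (Y*(-6 + Y) - 5) = 2 - (-5 + Y*(-6 + Y)) = 2 + (5 - Y*(-6 + Y)) = 7 - Y*(-6 + Y))
(219518 + 122473)/(36516 - 21912) + A(-2*(-73)) = (219518 + 122473)/(36516 - 21912) + (7 - (-2*(-73))*(-6 - 2*(-73))) = 341991/14604 + (7 - 1*146*(-6 + 146)) = 341991*(1/14604) + (7 - 1*146*140) = 113997/4868 + (7 - 20440) = 113997/4868 - 20433 = -99353847/4868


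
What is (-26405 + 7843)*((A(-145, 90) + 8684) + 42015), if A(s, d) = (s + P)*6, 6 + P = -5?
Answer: -923700806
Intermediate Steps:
P = -11 (P = -6 - 5 = -11)
A(s, d) = -66 + 6*s (A(s, d) = (s - 11)*6 = (-11 + s)*6 = -66 + 6*s)
(-26405 + 7843)*((A(-145, 90) + 8684) + 42015) = (-26405 + 7843)*(((-66 + 6*(-145)) + 8684) + 42015) = -18562*(((-66 - 870) + 8684) + 42015) = -18562*((-936 + 8684) + 42015) = -18562*(7748 + 42015) = -18562*49763 = -923700806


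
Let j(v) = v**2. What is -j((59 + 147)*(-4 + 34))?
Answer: -38192400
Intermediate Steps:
-j((59 + 147)*(-4 + 34)) = -((59 + 147)*(-4 + 34))**2 = -(206*30)**2 = -1*6180**2 = -1*38192400 = -38192400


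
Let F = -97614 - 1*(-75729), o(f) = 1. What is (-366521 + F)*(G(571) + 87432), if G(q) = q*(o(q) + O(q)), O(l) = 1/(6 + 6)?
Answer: -205196249221/6 ≈ -3.4199e+10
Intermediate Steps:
F = -21885 (F = -97614 + 75729 = -21885)
O(l) = 1/12
G(q) = 13*q/12 (G(q) = q*(1 + 1/12) = q*(13/12) = 13*q/12)
(-366521 + F)*(G(571) + 87432) = (-366521 - 21885)*((13/12)*571 + 87432) = -388406*(7423/12 + 87432) = -388406*1056607/12 = -205196249221/6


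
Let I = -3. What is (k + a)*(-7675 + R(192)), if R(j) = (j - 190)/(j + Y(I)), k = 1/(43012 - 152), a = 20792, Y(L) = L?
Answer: -1292671051604333/8100540 ≈ -1.5958e+8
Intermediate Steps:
k = 1/42860 ≈ 2.3332e-5
R(j) = (-190 + j)/(-3 + j) (R(j) = (j - 190)/(j - 3) = (-190 + j)/(-3 + j))
(k + a)*(-7675 + R(192)) = (1/42860 + 20792)*(-7675 + (-190 + 192)/(-3 + 192)) = 891145121*(-7675 + 2/189)/42860 = (891145121/42860)*(-1450573/189) = -1292671051604333/8100540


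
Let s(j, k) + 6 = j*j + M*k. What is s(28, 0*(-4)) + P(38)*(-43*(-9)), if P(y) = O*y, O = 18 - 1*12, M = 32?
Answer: 89014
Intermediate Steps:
O = 6 (O = 18 - 12 = 6)
s(j, k) = -6 + j**2 + 32*k (s(j, k) = -6 + (j*j + 32*k) = -6 + (j**2 + 32*k) = -6 + j**2 + 32*k)
P(y) = 6*y
s(28, 0*(-4)) + P(38)*(-43*(-9)) = (-6 + 28**2 + 32*(0*(-4))) + (6*38)*(-43*(-9)) = (-6 + 784 + 32*0) + 228*387 = (-6 + 784 + 0) + 88236 = 778 + 88236 = 89014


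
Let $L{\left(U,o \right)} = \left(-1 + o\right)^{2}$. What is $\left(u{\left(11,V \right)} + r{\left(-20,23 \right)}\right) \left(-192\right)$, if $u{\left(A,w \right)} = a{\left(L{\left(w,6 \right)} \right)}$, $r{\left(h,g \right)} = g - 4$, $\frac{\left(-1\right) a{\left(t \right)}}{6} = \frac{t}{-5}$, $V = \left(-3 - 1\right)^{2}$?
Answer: $-9408$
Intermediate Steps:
$V = 16$ ($V = \left(-4\right)^{2} = 16$)
$a{\left(t \right)} = \frac{6 t}{5}$ ($a{\left(t \right)} = - 6 \frac{t}{-5} = - 6 t \left(- \frac{1}{5}\right) = - 6 \left(- \frac{t}{5}\right) = \frac{6 t}{5}$)
$r{\left(h,g \right)} = -4 + g$ ($r{\left(h,g \right)} = g - 4 = -4 + g$)
$u{\left(A,w \right)} = 30$ ($u{\left(A,w \right)} = \frac{6 \left(-1 + 6\right)^{2}}{5} = \frac{6 \cdot 5^{2}}{5} = \frac{6}{5} \cdot 25 = 30$)
$\left(u{\left(11,V \right)} + r{\left(-20,23 \right)}\right) \left(-192\right) = \left(30 + \left(-4 + 23\right)\right) \left(-192\right) = \left(30 + 19\right) \left(-192\right) = 49 \left(-192\right) = -9408$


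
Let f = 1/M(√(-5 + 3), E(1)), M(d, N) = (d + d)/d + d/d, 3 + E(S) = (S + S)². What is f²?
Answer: ⅑ ≈ 0.11111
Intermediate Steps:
E(S) = -3 + 4*S² (E(S) = -3 + (S + S)² = -3 + (2*S)² = -3 + 4*S²)
M(d, N) = 3 (M(d, N) = (2*d)/d + 1 = 2 + 1 = 3)
f = ⅓ (f = 1/3 = ⅓ ≈ 0.33333)
f² = (⅓)² = ⅑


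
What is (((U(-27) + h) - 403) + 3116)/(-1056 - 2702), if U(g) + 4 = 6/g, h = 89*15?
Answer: -18197/16911 ≈ -1.0760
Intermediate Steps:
h = 1335
U(g) = -4 + 6/g
(((U(-27) + h) - 403) + 3116)/(-1056 - 2702) = ((((-4 + 6/(-27)) + 1335) - 403) + 3116)/(-1056 - 2702) = ((((-4 + 6*(-1/27)) + 1335) - 403) + 3116)/(-3758) = ((((-4 - 2/9) + 1335) - 403) + 3116)*(-1/3758) = (((-38/9 + 1335) - 403) + 3116)*(-1/3758) = ((11977/9 - 403) + 3116)*(-1/3758) = (8350/9 + 3116)*(-1/3758) = (36394/9)*(-1/3758) = -18197/16911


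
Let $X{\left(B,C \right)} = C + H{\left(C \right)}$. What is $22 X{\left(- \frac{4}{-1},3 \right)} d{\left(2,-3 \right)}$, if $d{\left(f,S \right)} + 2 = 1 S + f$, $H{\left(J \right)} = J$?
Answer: $-396$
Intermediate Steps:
$d{\left(f,S \right)} = -2 + S + f$ ($d{\left(f,S \right)} = -2 + \left(1 S + f\right) = -2 + \left(S + f\right) = -2 + S + f$)
$X{\left(B,C \right)} = 2 C$ ($X{\left(B,C \right)} = C + C = 2 C$)
$22 X{\left(- \frac{4}{-1},3 \right)} d{\left(2,-3 \right)} = 22 \cdot 2 \cdot 3 \left(-2 - 3 + 2\right) = 22 \cdot 6 \left(-3\right) = 132 \left(-3\right) = -396$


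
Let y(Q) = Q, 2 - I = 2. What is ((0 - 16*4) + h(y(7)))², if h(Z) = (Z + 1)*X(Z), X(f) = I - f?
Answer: 14400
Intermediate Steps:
I = 0 (I = 2 - 1*2 = 2 - 2 = 0)
X(f) = -f (X(f) = 0 - f = -f)
h(Z) = -Z*(1 + Z) (h(Z) = (Z + 1)*(-Z) = (1 + Z)*(-Z) = -Z*(1 + Z))
((0 - 16*4) + h(y(7)))² = ((0 - 16*4) - 1*7*(1 + 7))² = ((0 - 64) - 1*7*8)² = (-64 - 56)² = (-120)² = 14400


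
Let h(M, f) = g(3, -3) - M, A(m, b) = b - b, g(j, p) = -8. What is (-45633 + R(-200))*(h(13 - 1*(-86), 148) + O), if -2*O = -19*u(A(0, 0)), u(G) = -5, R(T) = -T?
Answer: 14038797/2 ≈ 7.0194e+6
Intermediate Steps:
A(m, b) = 0
h(M, f) = -8 - M
O = -95/2 (O = -(-19)*(-5)/2 = -1/2*95 = -95/2 ≈ -47.500)
(-45633 + R(-200))*(h(13 - 1*(-86), 148) + O) = (-45633 - 1*(-200))*((-8 - (13 - 1*(-86))) - 95/2) = (-45633 + 200)*((-8 - (13 + 86)) - 95/2) = -45433*((-8 - 1*99) - 95/2) = -45433*((-8 - 99) - 95/2) = -45433*(-107 - 95/2) = -45433*(-309/2) = 14038797/2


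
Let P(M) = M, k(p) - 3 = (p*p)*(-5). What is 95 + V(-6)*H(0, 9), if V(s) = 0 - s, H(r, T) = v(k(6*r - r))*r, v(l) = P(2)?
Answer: 95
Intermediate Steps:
k(p) = 3 - 5*p² (k(p) = 3 + (p*p)*(-5) = 3 + p²*(-5) = 3 - 5*p²)
v(l) = 2
H(r, T) = 2*r
V(s) = -s
95 + V(-6)*H(0, 9) = 95 + (-1*(-6))*(2*0) = 95 + 6*0 = 95 + 0 = 95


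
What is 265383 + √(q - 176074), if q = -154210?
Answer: 265383 + 2*I*√82571 ≈ 2.6538e+5 + 574.7*I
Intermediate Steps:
265383 + √(q - 176074) = 265383 + √(-154210 - 176074) = 265383 + √(-330284) = 265383 + 2*I*√82571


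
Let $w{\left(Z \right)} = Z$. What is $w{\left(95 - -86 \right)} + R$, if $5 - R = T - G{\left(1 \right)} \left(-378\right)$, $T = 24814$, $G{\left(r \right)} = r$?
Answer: $-25006$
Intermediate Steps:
$R = -25187$ ($R = 5 - \left(24814 - 1 \left(-378\right)\right) = 5 - \left(24814 - -378\right) = 5 - \left(24814 + 378\right) = 5 - 25192 = -25187$)
$w{\left(95 - -86 \right)} + R = \left(95 - -86\right) - 25187 = \left(95 + 86\right) - 25187 = 181 - 25187 = -25006$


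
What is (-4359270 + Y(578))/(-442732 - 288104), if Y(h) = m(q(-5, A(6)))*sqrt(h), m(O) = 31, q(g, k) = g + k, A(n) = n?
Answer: 726545/121806 - 527*sqrt(2)/730836 ≈ 5.9638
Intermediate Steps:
Y(h) = 31*sqrt(h)
(-4359270 + Y(578))/(-442732 - 288104) = (-4359270 + 31*sqrt(578))/(-442732 - 288104) = (-4359270 + 31*(17*sqrt(2)))/(-730836) = (-4359270 + 527*sqrt(2))*(-1/730836) = 726545/121806 - 527*sqrt(2)/730836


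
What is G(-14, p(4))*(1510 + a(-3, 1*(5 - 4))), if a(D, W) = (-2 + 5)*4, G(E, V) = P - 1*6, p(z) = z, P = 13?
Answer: 10654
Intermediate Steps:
G(E, V) = 7 (G(E, V) = 13 - 1*6 = 13 - 6 = 7)
a(D, W) = 12 (a(D, W) = 3*4 = 12)
G(-14, p(4))*(1510 + a(-3, 1*(5 - 4))) = 7*(1510 + 12) = 7*1522 = 10654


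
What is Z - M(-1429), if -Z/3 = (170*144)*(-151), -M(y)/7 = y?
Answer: 11079437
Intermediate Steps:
M(y) = -7*y
Z = 11089440 (Z = -3*170*144*(-151) = -73440*(-151) = -3*(-3696480) = 11089440)
Z - M(-1429) = 11089440 - (-7)*(-1429) = 11089440 - 1*10003 = 11089440 - 10003 = 11079437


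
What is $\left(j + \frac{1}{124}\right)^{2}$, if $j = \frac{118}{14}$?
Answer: $\frac{53626329}{753424} \approx 71.177$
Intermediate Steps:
$j = \frac{59}{7}$ ($j = 118 \cdot \frac{1}{14} = \frac{59}{7} \approx 8.4286$)
$\left(j + \frac{1}{124}\right)^{2} = \left(\frac{59}{7} + \frac{1}{124}\right)^{2} = \left(\frac{7323}{868}\right)^{2} = \frac{53626329}{753424}$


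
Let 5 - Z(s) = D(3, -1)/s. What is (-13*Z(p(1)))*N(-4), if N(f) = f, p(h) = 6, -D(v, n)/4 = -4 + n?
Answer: 260/3 ≈ 86.667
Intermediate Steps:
D(v, n) = 16 - 4*n (D(v, n) = -4*(-4 + n) = 16 - 4*n)
Z(s) = 5 - 20/s (Z(s) = 5 - (16 - 4*(-1))/s = 5 - (16 + 4)/s = 5 - 20/s)
(-13*Z(p(1)))*N(-4) = -13*(5 - 20/6)*(-4) = -13*(5 - 20*1/6)*(-4) = -13*(5 - 10/3)*(-4) = -13*5/3*(-4) = -65/3*(-4) = 260/3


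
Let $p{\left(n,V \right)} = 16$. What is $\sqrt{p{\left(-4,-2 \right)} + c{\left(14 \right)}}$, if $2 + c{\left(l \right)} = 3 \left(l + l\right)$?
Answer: $7 \sqrt{2} \approx 9.8995$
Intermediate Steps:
$c{\left(l \right)} = -2 + 6 l$ ($c{\left(l \right)} = -2 + 3 \left(l + l\right) = -2 + 3 \cdot 2 l = -2 + 6 l$)
$\sqrt{p{\left(-4,-2 \right)} + c{\left(14 \right)}} = \sqrt{16 + \left(-2 + 6 \cdot 14\right)} = \sqrt{16 + \left(-2 + 84\right)} = \sqrt{16 + 82} = \sqrt{98} = 7 \sqrt{2}$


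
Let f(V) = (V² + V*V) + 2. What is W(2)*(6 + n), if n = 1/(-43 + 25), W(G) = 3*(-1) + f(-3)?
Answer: 1819/18 ≈ 101.06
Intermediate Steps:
f(V) = 2 + 2*V² (f(V) = (V² + V²) + 2 = 2*V² + 2 = 2 + 2*V²)
W(G) = 17 (W(G) = 3*(-1) + (2 + 2*(-3)²) = -3 + (2 + 2*9) = -3 + (2 + 18) = -3 + 20 = 17)
n = -1/18 (n = 1/(-18) = -1/18 ≈ -0.055556)
W(2)*(6 + n) = 17*(6 - 1/18) = 17*(107/18) = 1819/18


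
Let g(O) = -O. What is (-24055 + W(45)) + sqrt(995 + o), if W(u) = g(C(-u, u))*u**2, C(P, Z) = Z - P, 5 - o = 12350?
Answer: -206305 + 5*I*sqrt(454) ≈ -2.0631e+5 + 106.54*I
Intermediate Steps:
o = -12345 (o = 5 - 1*12350 = 5 - 12350 = -12345)
W(u) = -2*u**3 (W(u) = (-(u - (-1)*u))*u**2 = (-(u + u))*u**2 = (-2*u)*u**2 = -2*u**3)
(-24055 + W(45)) + sqrt(995 + o) = (-24055 - 2*45**3) + sqrt(995 - 12345) = (-24055 - 2*91125) + sqrt(-11350) = (-24055 - 182250) + 5*I*sqrt(454) = -206305 + 5*I*sqrt(454)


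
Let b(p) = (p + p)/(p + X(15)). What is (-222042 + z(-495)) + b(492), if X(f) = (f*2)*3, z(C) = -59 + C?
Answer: -21591648/97 ≈ -2.2259e+5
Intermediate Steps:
X(f) = 6*f (X(f) = (2*f)*3 = 6*f)
b(p) = 2*p/(90 + p) (b(p) = (p + p)/(p + 6*15) = (2*p)/(p + 90) = (2*p)/(90 + p) = 2*p/(90 + p))
(-222042 + z(-495)) + b(492) = (-222042 + (-59 - 495)) + 2*492/(90 + 492) = (-222042 - 554) + 2*492/582 = -222596 + 2*492*(1/582) = -222596 + 164/97 = -21591648/97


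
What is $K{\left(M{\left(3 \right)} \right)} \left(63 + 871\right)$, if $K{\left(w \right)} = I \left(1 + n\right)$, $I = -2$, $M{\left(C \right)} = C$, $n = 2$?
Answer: $-5604$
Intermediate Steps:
$K{\left(w \right)} = -6$ ($K{\left(w \right)} = - 2 \left(1 + 2\right) = \left(-2\right) 3 = -6$)
$K{\left(M{\left(3 \right)} \right)} \left(63 + 871\right) = - 6 \left(63 + 871\right) = \left(-6\right) 934 = -5604$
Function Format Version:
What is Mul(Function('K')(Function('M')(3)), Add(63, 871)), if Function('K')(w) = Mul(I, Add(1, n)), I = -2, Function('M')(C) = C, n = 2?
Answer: -5604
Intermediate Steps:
Function('K')(w) = -6 (Function('K')(w) = Mul(-2, Add(1, 2)) = Mul(-2, 3) = -6)
Mul(Function('K')(Function('M')(3)), Add(63, 871)) = Mul(-6, Add(63, 871)) = Mul(-6, 934) = -5604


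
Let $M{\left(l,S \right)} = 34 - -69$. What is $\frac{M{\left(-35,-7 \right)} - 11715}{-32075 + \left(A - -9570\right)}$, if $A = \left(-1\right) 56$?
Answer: $\frac{11612}{22561} \approx 0.51469$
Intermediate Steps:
$A = -56$
$M{\left(l,S \right)} = 103$ ($M{\left(l,S \right)} = 34 + 69 = 103$)
$\frac{M{\left(-35,-7 \right)} - 11715}{-32075 + \left(A - -9570\right)} = \frac{103 - 11715}{-32075 - -9514} = - \frac{11612}{-32075 + \left(-56 + 9570\right)} = - \frac{11612}{-32075 + 9514} = - \frac{11612}{-22561} = \left(-11612\right) \left(- \frac{1}{22561}\right) = \frac{11612}{22561}$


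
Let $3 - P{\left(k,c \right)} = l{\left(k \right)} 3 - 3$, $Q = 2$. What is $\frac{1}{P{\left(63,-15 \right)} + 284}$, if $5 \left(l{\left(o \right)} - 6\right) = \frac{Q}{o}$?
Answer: $\frac{105}{28558} \approx 0.0036767$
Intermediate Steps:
$l{\left(o \right)} = 6 + \frac{2}{5 o}$ ($l{\left(o \right)} = 6 + \frac{2 \frac{1}{o}}{5} = 6 + \frac{2}{5 o}$)
$P{\left(k,c \right)} = -12 - \frac{6}{5 k}$ ($P{\left(k,c \right)} = 3 - \left(\left(6 + \frac{2}{5 k}\right) 3 - 3\right) = 3 - \left(\left(18 + \frac{6}{5 k}\right) - 3\right) = 3 - \left(15 + \frac{6}{5 k}\right) = -12 - \frac{6}{5 k}$)
$\frac{1}{P{\left(63,-15 \right)} + 284} = \frac{1}{\left(-12 - \frac{6}{5 \cdot 63}\right) + 284} = \frac{1}{\left(-12 - \frac{2}{105}\right) + 284} = \frac{1}{- \frac{1262}{105} + 284} = \frac{1}{\frac{28558}{105}} = \frac{105}{28558}$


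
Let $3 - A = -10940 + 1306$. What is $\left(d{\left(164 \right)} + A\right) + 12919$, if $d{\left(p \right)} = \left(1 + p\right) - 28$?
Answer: $22693$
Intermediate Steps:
$d{\left(p \right)} = -27 + p$
$A = 9637$ ($A = 3 - \left(-10940 + 1306\right) = 3 - -9634 = 3 + 9634 = 9637$)
$\left(d{\left(164 \right)} + A\right) + 12919 = \left(\left(-27 + 164\right) + 9637\right) + 12919 = \left(137 + 9637\right) + 12919 = 9774 + 12919 = 22693$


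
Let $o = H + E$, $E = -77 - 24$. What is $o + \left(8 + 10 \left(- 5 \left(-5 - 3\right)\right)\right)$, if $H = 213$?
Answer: $520$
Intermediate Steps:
$E = -101$
$o = 112$ ($o = 213 - 101 = 112$)
$o + \left(8 + 10 \left(- 5 \left(-5 - 3\right)\right)\right) = 112 + \left(8 + 10 \left(- 5 \left(-5 - 3\right)\right)\right) = 112 + \left(8 + 10 \left(\left(-5\right) \left(-8\right)\right)\right) = 112 + \left(8 + 10 \cdot 40\right) = 112 + \left(8 + 400\right) = 112 + 408 = 520$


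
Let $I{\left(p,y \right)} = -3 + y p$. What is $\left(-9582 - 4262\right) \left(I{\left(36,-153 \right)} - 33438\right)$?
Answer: $539209956$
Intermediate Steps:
$I{\left(p,y \right)} = -3 + p y$
$\left(-9582 - 4262\right) \left(I{\left(36,-153 \right)} - 33438\right) = \left(-9582 - 4262\right) \left(\left(-3 + 36 \left(-153\right)\right) - 33438\right) = - 13844 \left(\left(-3 - 5508\right) - 33438\right) = - 13844 \left(-5511 - 33438\right) = \left(-13844\right) \left(-38949\right) = 539209956$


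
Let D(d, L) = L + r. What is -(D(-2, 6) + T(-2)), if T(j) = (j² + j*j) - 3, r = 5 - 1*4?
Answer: -12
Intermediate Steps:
r = 1 (r = 5 - 4 = 1)
T(j) = -3 + 2*j² (T(j) = (j² + j²) - 3 = 2*j² - 3 = -3 + 2*j²)
D(d, L) = 1 + L (D(d, L) = L + 1 = 1 + L)
-(D(-2, 6) + T(-2)) = -((1 + 6) + (-3 + 2*(-2)²)) = -(7 + (-3 + 2*4)) = -(7 + (-3 + 8)) = -(7 + 5) = -1*12 = -12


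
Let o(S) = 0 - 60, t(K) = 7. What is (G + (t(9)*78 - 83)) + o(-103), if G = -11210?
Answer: -10807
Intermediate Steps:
o(S) = -60
(G + (t(9)*78 - 83)) + o(-103) = (-11210 + (7*78 - 83)) - 60 = (-11210 + (546 - 83)) - 60 = (-11210 + 463) - 60 = -10747 - 60 = -10807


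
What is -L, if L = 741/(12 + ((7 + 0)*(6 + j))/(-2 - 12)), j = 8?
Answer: -741/5 ≈ -148.20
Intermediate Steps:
L = 741/5 (L = 741/(12 + ((7 + 0)*(6 + 8))/(-2 - 12)) = 741/(12 + (7*14)/(-14)) = 741/(12 - 1/14*98) = 741/(12 - 7) = 741/5 ≈ 148.20)
-L = -1*741/5 = -741/5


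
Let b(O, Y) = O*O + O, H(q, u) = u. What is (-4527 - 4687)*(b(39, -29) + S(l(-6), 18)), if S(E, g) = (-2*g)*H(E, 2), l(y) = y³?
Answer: -13710432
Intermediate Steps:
b(O, Y) = O + O² (b(O, Y) = O² + O = O + O²)
S(E, g) = -4*g (S(E, g) = -2*g*2 = -4*g)
(-4527 - 4687)*(b(39, -29) + S(l(-6), 18)) = (-4527 - 4687)*(39*(1 + 39) - 4*18) = -9214*(39*40 - 72) = -9214*(1560 - 72) = -9214*1488 = -13710432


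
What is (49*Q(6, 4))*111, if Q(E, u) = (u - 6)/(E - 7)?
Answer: 10878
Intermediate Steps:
Q(E, u) = (-6 + u)/(-7 + E)
(49*Q(6, 4))*111 = (49*((-6 + 4)/(-7 + 6)))*111 = (49*(-2/(-1)))*111 = (49*(-1*(-2)))*111 = (49*2)*111 = 98*111 = 10878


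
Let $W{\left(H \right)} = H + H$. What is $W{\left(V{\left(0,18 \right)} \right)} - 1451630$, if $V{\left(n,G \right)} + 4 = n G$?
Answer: $-1451638$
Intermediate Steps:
$V{\left(n,G \right)} = -4 + G n$ ($V{\left(n,G \right)} = -4 + n G = -4 + G n$)
$W{\left(H \right)} = 2 H$
$W{\left(V{\left(0,18 \right)} \right)} - 1451630 = 2 \left(-4 + 18 \cdot 0\right) - 1451630 = 2 \left(-4 + 0\right) - 1451630 = 2 \left(-4\right) - 1451630 = -8 - 1451630 = -1451638$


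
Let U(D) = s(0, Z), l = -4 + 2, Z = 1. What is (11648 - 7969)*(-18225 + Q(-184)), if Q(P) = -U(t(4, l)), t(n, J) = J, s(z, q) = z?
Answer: -67049775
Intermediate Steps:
l = -2
U(D) = 0
Q(P) = 0 (Q(P) = -1*0 = 0)
(11648 - 7969)*(-18225 + Q(-184)) = (11648 - 7969)*(-18225 + 0) = 3679*(-18225) = -67049775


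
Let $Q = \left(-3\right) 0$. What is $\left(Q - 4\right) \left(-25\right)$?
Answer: $100$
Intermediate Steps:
$Q = 0$
$\left(Q - 4\right) \left(-25\right) = \left(0 - 4\right) \left(-25\right) = \left(-4\right) \left(-25\right) = 100$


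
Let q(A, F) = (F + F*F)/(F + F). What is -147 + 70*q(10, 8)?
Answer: 168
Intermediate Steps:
q(A, F) = (F + F²)/(2*F) (q(A, F) = (F + F²)/((2*F)) = (F + F²)*(1/(2*F)) = (F + F²)/(2*F))
-147 + 70*q(10, 8) = -147 + 70*(½ + (½)*8) = -147 + 70*(½ + 4) = -147 + 70*(9/2) = -147 + 315 = 168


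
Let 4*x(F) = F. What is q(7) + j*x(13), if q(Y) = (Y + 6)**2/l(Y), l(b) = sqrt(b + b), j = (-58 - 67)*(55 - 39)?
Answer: -6500 + 169*sqrt(14)/14 ≈ -6454.8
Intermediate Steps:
j = -2000 (j = -125*16 = -2000)
x(F) = F/4
l(b) = sqrt(2)*sqrt(b) (l(b) = sqrt(2*b) = sqrt(2)*sqrt(b))
q(Y) = sqrt(2)*(6 + Y)**2/(2*sqrt(Y)) (q(Y) = (Y + 6)**2/((sqrt(2)*sqrt(Y))) = (6 + Y)**2*(sqrt(2)/(2*sqrt(Y))) = sqrt(2)*(6 + Y)**2/(2*sqrt(Y)))
q(7) + j*x(13) = sqrt(2)*(6 + 7)**2/(2*sqrt(7)) - 500*13 = (1/2)*sqrt(2)*(sqrt(7)/7)*13**2 - 2000*13/4 = (1/2)*sqrt(2)*(sqrt(7)/7)*169 - 6500 = 169*sqrt(14)/14 - 6500 = -6500 + 169*sqrt(14)/14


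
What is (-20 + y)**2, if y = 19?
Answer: 1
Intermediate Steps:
(-20 + y)**2 = (-20 + 19)**2 = (-1)**2 = 1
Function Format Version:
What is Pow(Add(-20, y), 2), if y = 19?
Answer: 1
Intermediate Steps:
Pow(Add(-20, y), 2) = Pow(Add(-20, 19), 2) = Pow(-1, 2) = 1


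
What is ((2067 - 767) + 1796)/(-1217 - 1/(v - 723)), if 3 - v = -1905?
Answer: -1834380/721073 ≈ -2.5440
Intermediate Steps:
v = 1908 (v = 3 - 1*(-1905) = 3 + 1905 = 1908)
((2067 - 767) + 1796)/(-1217 - 1/(v - 723)) = ((2067 - 767) + 1796)/(-1217 - 1/(1908 - 723)) = (1300 + 1796)/(-1217 - 1/1185) = 3096/(-1217 - 1*1/1185) = 3096/(-1217 - 1/1185) = 3096/(-1442146/1185) = 3096*(-1185/1442146) = -1834380/721073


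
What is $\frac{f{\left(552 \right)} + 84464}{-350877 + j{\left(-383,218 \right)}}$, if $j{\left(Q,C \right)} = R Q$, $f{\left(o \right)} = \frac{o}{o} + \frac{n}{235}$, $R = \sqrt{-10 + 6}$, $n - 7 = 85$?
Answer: $- \frac{6964686344859}{28932085132975} + \frac{15204615122 i}{28932085132975} \approx -0.24073 + 0.00052553 i$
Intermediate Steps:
$n = 92$ ($n = 7 + 85 = 92$)
$R = 2 i$ ($R = \sqrt{-4} = 2 i \approx 2.0 i$)
$f{\left(o \right)} = \frac{327}{235}$ ($f{\left(o \right)} = \frac{o}{o} + \frac{92}{235} = 1 + 92 \cdot \frac{1}{235} = 1 + \frac{92}{235} = \frac{327}{235}$)
$j{\left(Q,C \right)} = 2 i Q$
$\frac{f{\left(552 \right)} + 84464}{-350877 + j{\left(-383,218 \right)}} = \frac{\frac{327}{235} + 84464}{-350877 + 2 i \left(-383\right)} = \frac{19849367}{235 \left(-350877 - 766 i\right)} = \frac{19849367 \frac{-350877 + 766 i}{123115255885}}{235} = \frac{19849367 \left(-350877 + 766 i\right)}{28932085132975}$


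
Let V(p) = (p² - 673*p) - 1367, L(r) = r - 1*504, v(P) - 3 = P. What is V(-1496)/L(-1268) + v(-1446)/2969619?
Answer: -3210611363293/1754054956 ≈ -1830.4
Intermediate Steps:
v(P) = 3 + P
L(r) = -504 + r (L(r) = r - 504 = -504 + r)
V(p) = -1367 + p² - 673*p
V(-1496)/L(-1268) + v(-1446)/2969619 = (-1367 + (-1496)² - 673*(-1496))/(-504 - 1268) + (3 - 1446)/2969619 = (-1367 + 2238016 + 1006808)/(-1772) - 1443*1/2969619 = 3243457*(-1/1772) - 481/989873 = -3243457/1772 - 481/989873 = -3210611363293/1754054956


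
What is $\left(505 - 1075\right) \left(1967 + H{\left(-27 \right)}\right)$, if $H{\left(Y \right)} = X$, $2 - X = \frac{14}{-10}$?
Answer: $-1123128$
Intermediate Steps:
$X = \frac{17}{5}$ ($X = 2 - \frac{14}{-10} = 2 - 14 \left(- \frac{1}{10}\right) = 2 - - \frac{7}{5} = 2 + \frac{7}{5} = \frac{17}{5} \approx 3.4$)
$H{\left(Y \right)} = \frac{17}{5}$
$\left(505 - 1075\right) \left(1967 + H{\left(-27 \right)}\right) = \left(505 - 1075\right) \left(1967 + \frac{17}{5}\right) = \left(-570\right) \frac{9852}{5} = -1123128$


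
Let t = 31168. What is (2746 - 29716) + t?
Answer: 4198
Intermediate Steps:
(2746 - 29716) + t = (2746 - 29716) + 31168 = -26970 + 31168 = 4198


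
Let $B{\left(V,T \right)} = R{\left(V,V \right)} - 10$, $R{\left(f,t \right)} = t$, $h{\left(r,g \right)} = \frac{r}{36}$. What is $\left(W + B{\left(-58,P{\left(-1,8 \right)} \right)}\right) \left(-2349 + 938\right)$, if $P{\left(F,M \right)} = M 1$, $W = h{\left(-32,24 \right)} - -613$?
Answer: $- \frac{6909667}{9} \approx -7.6774 \cdot 10^{5}$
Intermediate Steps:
$h{\left(r,g \right)} = \frac{r}{36}$ ($h{\left(r,g \right)} = r \frac{1}{36} = \frac{r}{36}$)
$W = \frac{5509}{9}$ ($W = \frac{1}{36} \left(-32\right) - -613 = - \frac{8}{9} + 613 = \frac{5509}{9} \approx 612.11$)
$P{\left(F,M \right)} = M$
$B{\left(V,T \right)} = -10 + V$ ($B{\left(V,T \right)} = V - 10 = -10 + V$)
$\left(W + B{\left(-58,P{\left(-1,8 \right)} \right)}\right) \left(-2349 + 938\right) = \left(\frac{5509}{9} - 68\right) \left(-2349 + 938\right) = \left(\frac{5509}{9} - 68\right) \left(-1411\right) = \frac{4897}{9} \left(-1411\right) = - \frac{6909667}{9}$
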